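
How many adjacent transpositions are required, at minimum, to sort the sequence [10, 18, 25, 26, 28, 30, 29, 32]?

Minimum adjacent swaps = number of inversions (each swap of adjacent out-of-order elements removes one inversion and no swap can remove more).
Count inversions — for each element, later elements that are smaller:
10: none → 0
18: none → 0
25: none → 0
26: none → 0
28: none → 0
30: 29 → 1
29: none → 0
32: none → 0
Total inversions: 0 + 0 + 0 + 0 + 0 + 1 + 0 + 0 = 1

1 adjacent swap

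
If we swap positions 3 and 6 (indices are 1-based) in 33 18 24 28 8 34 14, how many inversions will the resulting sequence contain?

15

Positions 3 and 6 hold 24 and 34; after swapping, the array is [33, 18, 34, 28, 8, 24, 14].
Element-by-element contributions:
33: 5
18: 2
34: 4
28: 3
8: 0
24: 1
14: 0
Sum: 5 + 2 + 4 + 3 + 0 + 1 + 0 = 15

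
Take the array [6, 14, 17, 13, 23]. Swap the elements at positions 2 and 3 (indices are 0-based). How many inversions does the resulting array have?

Positions 2 and 3 hold 17 and 13; after swapping, the array is [6, 14, 13, 17, 23].
Sweep left to right; for each value list the smaller values that follow it:
6: 0
14: 1
13: 0
17: 0
23: 0
Sum: 0 + 1 + 0 + 0 + 0 = 1

1 inversion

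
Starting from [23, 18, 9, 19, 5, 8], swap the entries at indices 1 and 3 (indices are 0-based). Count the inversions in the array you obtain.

13 inversions

Positions 1 and 3 hold 18 and 19; after swapping, the array is [23, 19, 9, 18, 5, 8].
Sweep left to right; for each value list the smaller values that follow it:
23 → 19, 9, 18, 5, 8 → 5
19 → 9, 18, 5, 8 → 4
9 → 5, 8 → 2
18 → 5, 8 → 2
5 → none → 0
8 → none → 0
Sum: 5 + 4 + 2 + 2 + 0 + 0 = 13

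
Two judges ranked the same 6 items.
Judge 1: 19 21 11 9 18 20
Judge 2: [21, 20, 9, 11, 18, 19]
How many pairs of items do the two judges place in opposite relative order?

Assign each item its position (1..6) in the first ordering, then rewrite the second ordering as that position sequence:
positions: 19→1, 21→2, 11→3, 9→4, 18→5, 20→6
second ordering as positions: [2, 6, 4, 3, 5, 1]
Discordant pairs = inversions in this position sequence.
2: 1 → 1
6: 4, 3, 5, 1 → 4
4: 3, 1 → 2
3: 1 → 1
5: 1 → 1
1: 0
Total: 1 + 4 + 2 + 1 + 1 + 0 = 9

There are 9 discordant pairs.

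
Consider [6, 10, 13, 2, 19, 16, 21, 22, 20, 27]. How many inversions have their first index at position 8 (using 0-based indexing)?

The element at index 8 is 20.
Elements after it: 27
None of them are smaller than 20.

0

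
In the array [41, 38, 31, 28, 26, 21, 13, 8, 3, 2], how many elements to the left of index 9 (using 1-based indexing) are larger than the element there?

The element at index 9 is 3.
Elements before it: 41, 38, 31, 28, 26, 21, 13, 8
Those larger than 3: 41, 38, 31, 28, 26, 21, 13, 8

8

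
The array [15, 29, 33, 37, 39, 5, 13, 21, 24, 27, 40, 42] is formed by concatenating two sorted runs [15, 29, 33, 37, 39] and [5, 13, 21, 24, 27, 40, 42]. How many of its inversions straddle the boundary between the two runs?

Take each right-half value and tally the left-half values above it:
r = 5: 15, 29, 33, 37, 39 → 5
r = 13: 15, 29, 33, 37, 39 → 5
r = 21: 29, 33, 37, 39 → 4
r = 24: 29, 33, 37, 39 → 4
r = 27: 29, 33, 37, 39 → 4
r = 40: none → 0
r = 42: none → 0
Cross-inversions: 5 + 5 + 4 + 4 + 4 + 0 + 0 = 22

22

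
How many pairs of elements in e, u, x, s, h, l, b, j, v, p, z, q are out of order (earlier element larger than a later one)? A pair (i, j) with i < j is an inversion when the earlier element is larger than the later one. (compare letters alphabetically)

Element-by-element contributions:
e: 1
u: 7
x: 8
s: 6
h: 1
l: 2
b: 0
j: 0
v: 2
p: 0
z: 1
q: 0
Sum: 1 + 7 + 8 + 6 + 1 + 2 + 0 + 0 + 2 + 0 + 1 + 0 = 28

28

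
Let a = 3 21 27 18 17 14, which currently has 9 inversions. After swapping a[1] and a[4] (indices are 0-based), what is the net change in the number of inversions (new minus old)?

Positions 1 and 4 hold 21 and 17; after swapping, the array is [3, 17, 27, 18, 21, 14].
Element-by-element contributions:
3: 0
17: 1
27: 3
18: 1
21: 1
14: 0
Sum: 0 + 1 + 3 + 1 + 1 + 0 = 6
Change: 6 − 9 = -3

-3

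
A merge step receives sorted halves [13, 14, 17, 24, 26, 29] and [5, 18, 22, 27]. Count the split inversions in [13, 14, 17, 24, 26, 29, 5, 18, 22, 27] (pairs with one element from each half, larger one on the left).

13 cross-inversions

For each element r of the right run, count left-run elements greater than r:
r = 5: 13, 14, 17, 24, 26, 29 → 6
r = 18: 24, 26, 29 → 3
r = 22: 24, 26, 29 → 3
r = 27: 29 → 1
Cross-inversions: 6 + 3 + 3 + 1 = 13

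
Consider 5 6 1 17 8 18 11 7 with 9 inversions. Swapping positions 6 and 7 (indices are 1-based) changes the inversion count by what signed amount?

-1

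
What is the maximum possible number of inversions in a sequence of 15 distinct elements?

A reversed (strictly descending) arrangement makes every pair an inversion, giving C(15, 2) inversions.
C(15, 2) = 15·14/2 = 105

105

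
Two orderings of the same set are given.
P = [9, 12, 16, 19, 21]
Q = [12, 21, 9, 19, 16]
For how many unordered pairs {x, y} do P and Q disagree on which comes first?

Disagreeing pairs: 5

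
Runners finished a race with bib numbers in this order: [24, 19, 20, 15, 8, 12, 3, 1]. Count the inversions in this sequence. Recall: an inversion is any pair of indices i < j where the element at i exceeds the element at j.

26

For each element, count later entries that are smaller:
24: 7
19: 5
20: 5
15: 4
8: 2
12: 2
3: 1
1: 0
Sum: 7 + 5 + 5 + 4 + 2 + 2 + 1 + 0 = 26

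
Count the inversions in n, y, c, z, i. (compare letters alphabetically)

There are 5 inversions.

Out-of-order index pairs (0-indexed):
(0,2): n > c
(0,4): n > i
(1,2): y > c
(1,4): y > i
(3,4): z > i
That's 5 pairs.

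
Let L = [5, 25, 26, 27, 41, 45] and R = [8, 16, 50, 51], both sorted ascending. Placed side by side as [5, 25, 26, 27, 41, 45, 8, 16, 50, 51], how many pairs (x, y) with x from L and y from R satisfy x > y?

Take each right-half value and tally the left-half values above it:
r = 8: 25, 26, 27, 41, 45 → 5
r = 16: 25, 26, 27, 41, 45 → 5
r = 50: none → 0
r = 51: none → 0
Cross-inversions: 5 + 5 + 0 + 0 = 10

10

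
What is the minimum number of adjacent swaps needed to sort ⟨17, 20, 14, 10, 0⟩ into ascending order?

Minimum adjacent swaps = number of inversions (each swap of adjacent out-of-order elements removes one inversion and no swap can remove more).
Count inversions — for each element, later elements that are smaller:
17: 14, 10, 0 → 3
20: 14, 10, 0 → 3
14: 10, 0 → 2
10: 0 → 1
0: none → 0
Total inversions: 3 + 3 + 2 + 1 + 0 = 9

9 swaps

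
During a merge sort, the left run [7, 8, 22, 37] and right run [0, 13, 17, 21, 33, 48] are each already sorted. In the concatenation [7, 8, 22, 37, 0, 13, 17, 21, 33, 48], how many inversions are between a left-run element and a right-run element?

11

Count, for every r in R, how many entries of L exceed r:
r = 0: 7, 8, 22, 37 → 4
r = 13: 22, 37 → 2
r = 17: 22, 37 → 2
r = 21: 22, 37 → 2
r = 33: 37 → 1
r = 48: none → 0
Cross-inversions: 4 + 2 + 2 + 2 + 1 + 0 = 11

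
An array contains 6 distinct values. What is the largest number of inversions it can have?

15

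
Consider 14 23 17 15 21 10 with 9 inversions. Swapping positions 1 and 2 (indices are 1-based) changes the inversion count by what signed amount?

+1

Positions 1 and 2 hold 14 and 23; after swapping, the array is [23, 14, 17, 15, 21, 10].
For each element, count later entries that are smaller:
23 → 14, 17, 15, 21, 10 → 5
14 → 10 → 1
17 → 15, 10 → 2
15 → 10 → 1
21 → 10 → 1
10 → none → 0
Sum: 5 + 1 + 2 + 1 + 1 + 0 = 10
Change: 10 − 9 = +1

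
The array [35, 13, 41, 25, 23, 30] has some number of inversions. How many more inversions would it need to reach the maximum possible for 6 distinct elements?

7 inversions short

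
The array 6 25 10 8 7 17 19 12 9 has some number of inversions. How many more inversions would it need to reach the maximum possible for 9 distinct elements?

20

Maximum inversions for 9 distinct elements is C(9, 2) = 9·8/2 = 36.
Current inversions — for each element, count later smaller elements:
6: 0
25: 7
10: 3
8: 1
7: 0
17: 2
19: 2
12: 1
9: 0
Current total: 0 + 7 + 3 + 1 + 0 + 2 + 2 + 1 + 0 = 16
Shortfall: 36 − 16 = 20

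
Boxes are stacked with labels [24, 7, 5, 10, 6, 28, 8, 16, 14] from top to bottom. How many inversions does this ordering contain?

15 inversions

Sweep left to right; for each value list the smaller values that follow it:
24 → 7, 5, 10, 6, 8, 16, 14 → 7
7 → 5, 6 → 2
5 → none → 0
10 → 6, 8 → 2
6 → none → 0
28 → 8, 16, 14 → 3
8 → none → 0
16 → 14 → 1
14 → none → 0
Sum: 7 + 2 + 0 + 2 + 0 + 3 + 0 + 1 + 0 = 15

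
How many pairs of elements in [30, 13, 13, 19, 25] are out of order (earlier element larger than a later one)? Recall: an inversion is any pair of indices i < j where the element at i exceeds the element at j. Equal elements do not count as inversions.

4

Inversion pairs (indices are 1-based):
(1,2): 30 > 13
(1,3): 30 > 13
(1,4): 30 > 19
(1,5): 30 > 25
That's 4 pairs.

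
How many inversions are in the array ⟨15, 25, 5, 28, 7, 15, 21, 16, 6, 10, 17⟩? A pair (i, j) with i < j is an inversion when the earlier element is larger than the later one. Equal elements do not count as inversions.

There are 28 out-of-order pairs.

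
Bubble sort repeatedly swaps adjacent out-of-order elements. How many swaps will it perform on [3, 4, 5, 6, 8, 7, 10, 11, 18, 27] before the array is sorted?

The minimum number of adjacent swaps to sort an array equals its inversion count, since every such swap removes exactly one inversion.
Count inversions — for each element, later elements that are smaller:
3: none → 0
4: none → 0
5: none → 0
6: none → 0
8: 7 → 1
7: none → 0
10: none → 0
11: none → 0
18: none → 0
27: none → 0
Total inversions: 0 + 0 + 0 + 0 + 1 + 0 + 0 + 0 + 0 + 0 = 1

1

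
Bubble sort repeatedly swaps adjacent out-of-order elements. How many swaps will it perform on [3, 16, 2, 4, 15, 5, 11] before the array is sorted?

8 swaps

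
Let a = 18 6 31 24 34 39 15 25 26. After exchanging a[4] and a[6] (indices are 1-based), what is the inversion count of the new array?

Positions 4 and 6 hold 24 and 39; after swapping, the array is [18, 6, 31, 39, 34, 24, 15, 25, 26].
Sweep left to right; for each value list the smaller values that follow it:
18 → 6, 15 → 2
6 → none → 0
31 → 24, 15, 25, 26 → 4
39 → 34, 24, 15, 25, 26 → 5
34 → 24, 15, 25, 26 → 4
24 → 15 → 1
15 → none → 0
25 → none → 0
26 → none → 0
Sum: 2 + 0 + 4 + 5 + 4 + 1 + 0 + 0 + 0 = 16

16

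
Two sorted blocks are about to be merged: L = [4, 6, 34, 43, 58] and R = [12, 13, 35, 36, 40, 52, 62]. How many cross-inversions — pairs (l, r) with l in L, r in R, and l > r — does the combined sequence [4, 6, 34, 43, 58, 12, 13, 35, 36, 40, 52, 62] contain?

For each element r of the right run, count left-run elements greater than r:
r = 12: 34, 43, 58 → 3
r = 13: 34, 43, 58 → 3
r = 35: 43, 58 → 2
r = 36: 43, 58 → 2
r = 40: 43, 58 → 2
r = 52: 58 → 1
r = 62: none → 0
Cross-inversions: 3 + 3 + 2 + 2 + 2 + 1 + 0 = 13

Cross-inversions: 13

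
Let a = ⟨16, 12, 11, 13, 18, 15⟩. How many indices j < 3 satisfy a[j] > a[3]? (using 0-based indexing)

1

The element at index 3 is 13.
Elements before it: 16, 12, 11
Those larger than 13: 16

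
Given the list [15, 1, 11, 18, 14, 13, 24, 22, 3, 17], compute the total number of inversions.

Count, for each position, how many later elements it exceeds:
15: 5
1: 0
11: 1
18: 4
14: 2
13: 1
24: 3
22: 2
3: 0
17: 0
Sum: 5 + 0 + 1 + 4 + 2 + 1 + 3 + 2 + 0 + 0 = 18

There are 18 inversions.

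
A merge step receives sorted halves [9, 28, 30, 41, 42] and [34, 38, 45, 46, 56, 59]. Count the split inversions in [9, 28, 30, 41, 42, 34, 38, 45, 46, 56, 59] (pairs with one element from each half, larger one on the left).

Count, for every r in R, how many entries of L exceed r:
r = 34: 41, 42 → 2
r = 38: 41, 42 → 2
r = 45: none → 0
r = 46: none → 0
r = 56: none → 0
r = 59: none → 0
Cross-inversions: 2 + 2 + 0 + 0 + 0 + 0 = 4

4 cross-inversions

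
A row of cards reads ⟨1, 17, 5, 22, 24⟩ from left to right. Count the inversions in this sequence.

1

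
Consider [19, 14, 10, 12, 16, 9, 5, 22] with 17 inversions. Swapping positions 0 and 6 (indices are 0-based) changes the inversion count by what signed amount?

-11

Positions 0 and 6 hold 19 and 5; after swapping, the array is [5, 14, 10, 12, 16, 9, 19, 22].
For each element, count later entries that are smaller:
5 → none → 0
14 → 10, 12, 9 → 3
10 → 9 → 1
12 → 9 → 1
16 → 9 → 1
9 → none → 0
19 → none → 0
22 → none → 0
Sum: 0 + 3 + 1 + 1 + 1 + 0 + 0 + 0 = 6
Change: 6 − 17 = -11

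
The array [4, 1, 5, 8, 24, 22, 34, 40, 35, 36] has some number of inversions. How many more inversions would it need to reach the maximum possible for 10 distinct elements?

41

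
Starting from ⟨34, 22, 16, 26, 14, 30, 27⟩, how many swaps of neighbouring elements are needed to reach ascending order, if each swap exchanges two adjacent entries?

The minimum number of adjacent swaps to sort an array equals its inversion count, since every such swap removes exactly one inversion.
Count inversions — for each element, later elements that are smaller:
34: 22, 16, 26, 14, 30, 27 → 6
22: 16, 14 → 2
16: 14 → 1
26: 14 → 1
14: none → 0
30: 27 → 1
27: none → 0
Total inversions: 6 + 2 + 1 + 1 + 0 + 1 + 0 = 11

11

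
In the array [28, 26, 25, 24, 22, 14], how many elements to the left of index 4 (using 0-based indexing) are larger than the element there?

The element at index 4 is 22.
Elements before it: 28, 26, 25, 24
Those larger than 22: 28, 26, 25, 24

4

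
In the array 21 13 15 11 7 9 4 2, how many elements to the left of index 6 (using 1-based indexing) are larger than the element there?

4

The element at index 6 is 9.
Elements before it: 21, 13, 15, 11, 7
Those larger than 9: 21, 13, 15, 11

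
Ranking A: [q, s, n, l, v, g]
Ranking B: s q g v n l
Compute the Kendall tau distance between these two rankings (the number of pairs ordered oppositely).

Assign each item its position (1..6) in the first ordering, then rewrite the second ordering as that position sequence:
positions: q→1, s→2, n→3, l→4, v→5, g→6
second ordering as positions: [2, 1, 6, 5, 3, 4]
Discordant pairs = inversions in this position sequence.
2: 1 → 1
1: 0
6: 5, 3, 4 → 3
5: 3, 4 → 2
3: 0
4: 0
Total: 1 + 0 + 3 + 2 + 0 + 0 = 6

6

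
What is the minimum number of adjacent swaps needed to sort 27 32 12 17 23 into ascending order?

The minimum number of adjacent swaps to sort an array equals its inversion count, since every such swap removes exactly one inversion.
Count inversions — for each element, later elements that are smaller:
27: 12, 17, 23 → 3
32: 12, 17, 23 → 3
12: none → 0
17: none → 0
23: none → 0
Total inversions: 3 + 3 + 0 + 0 + 0 = 6

6 swaps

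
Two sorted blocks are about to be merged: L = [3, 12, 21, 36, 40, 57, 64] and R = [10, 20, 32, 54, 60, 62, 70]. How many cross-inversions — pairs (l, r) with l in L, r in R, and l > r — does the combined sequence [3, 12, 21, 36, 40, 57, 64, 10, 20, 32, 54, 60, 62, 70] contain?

Take each right-half value and tally the left-half values above it:
r = 10: 12, 21, 36, 40, 57, 64 → 6
r = 20: 21, 36, 40, 57, 64 → 5
r = 32: 36, 40, 57, 64 → 4
r = 54: 57, 64 → 2
r = 60: 64 → 1
r = 62: 64 → 1
r = 70: none → 0
Cross-inversions: 6 + 5 + 4 + 2 + 1 + 1 + 0 = 19

19 cross-inversions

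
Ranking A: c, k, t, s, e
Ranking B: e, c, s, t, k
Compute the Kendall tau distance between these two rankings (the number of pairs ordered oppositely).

7

Assign each item its position (1..5) in the first ordering, then rewrite the second ordering as that position sequence:
positions: c→1, k→2, t→3, s→4, e→5
second ordering as positions: [5, 1, 4, 3, 2]
Discordant pairs = inversions in this position sequence.
5: 1, 4, 3, 2 → 4
1: 0
4: 3, 2 → 2
3: 2 → 1
2: 0
Total: 4 + 0 + 2 + 1 + 0 = 7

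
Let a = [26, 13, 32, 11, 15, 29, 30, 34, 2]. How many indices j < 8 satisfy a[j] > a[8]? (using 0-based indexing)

8

The element at index 8 is 2.
Elements before it: 26, 13, 32, 11, 15, 29, 30, 34
Those larger than 2: 26, 13, 32, 11, 15, 29, 30, 34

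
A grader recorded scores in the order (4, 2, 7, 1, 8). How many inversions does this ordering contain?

4 inversions

Listing every pair i<j with a[i]>a[j] (using 1-based positions):
(1,2): 4 > 2
(1,4): 4 > 1
(2,4): 2 > 1
(3,4): 7 > 1
That's 4 pairs.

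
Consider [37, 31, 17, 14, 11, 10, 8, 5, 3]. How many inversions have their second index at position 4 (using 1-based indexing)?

The element at index 4 is 14.
Elements before it: 37, 31, 17
Those larger than 14: 37, 31, 17

3 such elements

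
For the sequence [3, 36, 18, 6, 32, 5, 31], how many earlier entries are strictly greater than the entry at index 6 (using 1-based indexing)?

4

The element at index 6 is 5.
Elements before it: 3, 36, 18, 6, 32
Those larger than 5: 36, 18, 6, 32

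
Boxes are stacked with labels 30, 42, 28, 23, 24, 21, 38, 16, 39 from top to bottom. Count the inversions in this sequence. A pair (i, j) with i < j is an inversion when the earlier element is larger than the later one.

For each element, count later entries that are smaller:
30 → 28, 23, 24, 21, 16 → 5
42 → 28, 23, 24, 21, 38, 16, 39 → 7
28 → 23, 24, 21, 16 → 4
23 → 21, 16 → 2
24 → 21, 16 → 2
21 → 16 → 1
38 → 16 → 1
16 → none → 0
39 → none → 0
Sum: 5 + 7 + 4 + 2 + 2 + 1 + 1 + 0 + 0 = 22

22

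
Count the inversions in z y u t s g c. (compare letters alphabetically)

21 inversions

Sweep left to right; for each value list the smaller values that follow it:
z → y, u, t, s, g, c → 6
y → u, t, s, g, c → 5
u → t, s, g, c → 4
t → s, g, c → 3
s → g, c → 2
g → c → 1
c → none → 0
Sum: 6 + 5 + 4 + 3 + 2 + 1 + 0 = 21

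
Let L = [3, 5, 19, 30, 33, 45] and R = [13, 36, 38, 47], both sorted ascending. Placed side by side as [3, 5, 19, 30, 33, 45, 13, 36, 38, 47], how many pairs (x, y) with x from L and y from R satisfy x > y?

6 cross-inversions

Count, for every r in R, how many entries of L exceed r:
r = 13: 19, 30, 33, 45 → 4
r = 36: 45 → 1
r = 38: 45 → 1
r = 47: none → 0
Cross-inversions: 4 + 1 + 1 + 0 = 6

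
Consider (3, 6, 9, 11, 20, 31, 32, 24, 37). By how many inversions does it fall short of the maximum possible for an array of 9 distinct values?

34

Maximum inversions for 9 distinct elements is C(9, 2) = 9·8/2 = 36.
Current inversions — for each element, count later smaller elements:
3: 0
6: 0
9: 0
11: 0
20: 0
31: 1
32: 1
24: 0
37: 0
Current total: 0 + 0 + 0 + 0 + 0 + 1 + 1 + 0 + 0 = 2
Shortfall: 36 − 2 = 34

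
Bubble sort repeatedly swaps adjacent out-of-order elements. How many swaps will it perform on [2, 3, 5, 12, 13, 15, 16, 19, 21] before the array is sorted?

0

The minimum number of adjacent swaps to sort an array equals its inversion count, since every such swap removes exactly one inversion.
Count inversions — for each element, later elements that are smaller:
2: none → 0
3: none → 0
5: none → 0
12: none → 0
13: none → 0
15: none → 0
16: none → 0
19: none → 0
21: none → 0
Total inversions: 0 + 0 + 0 + 0 + 0 + 0 + 0 + 0 + 0 = 0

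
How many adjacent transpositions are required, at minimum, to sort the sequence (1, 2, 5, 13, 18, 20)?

The minimum number of adjacent swaps to sort an array equals its inversion count, since every such swap removes exactly one inversion.
Count inversions — for each element, later elements that are smaller:
1: none → 0
2: none → 0
5: none → 0
13: none → 0
18: none → 0
20: none → 0
Total inversions: 0 + 0 + 0 + 0 + 0 + 0 = 0

0 swaps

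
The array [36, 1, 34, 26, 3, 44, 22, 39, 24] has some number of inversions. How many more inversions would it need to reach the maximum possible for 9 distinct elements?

19 inversions short

Maximum inversions for 9 distinct elements is C(9, 2) = 9·8/2 = 36.
Current inversions — for each element, count later smaller elements:
36: 6
1: 0
34: 4
26: 3
3: 0
44: 3
22: 0
39: 1
24: 0
Current total: 6 + 0 + 4 + 3 + 0 + 3 + 0 + 1 + 0 = 17
Shortfall: 36 − 17 = 19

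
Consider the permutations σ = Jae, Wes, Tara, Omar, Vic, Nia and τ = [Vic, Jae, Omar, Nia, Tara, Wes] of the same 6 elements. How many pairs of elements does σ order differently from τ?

Assign each item its position (1..6) in the first ordering, then rewrite the second ordering as that position sequence:
positions: Jae→1, Wes→2, Tara→3, Omar→4, Vic→5, Nia→6
second ordering as positions: [5, 1, 4, 6, 3, 2]
Discordant pairs = inversions in this position sequence.
5: 1, 4, 3, 2 → 4
1: 0
4: 3, 2 → 2
6: 3, 2 → 2
3: 2 → 1
2: 0
Total: 4 + 0 + 2 + 2 + 1 + 0 = 9

9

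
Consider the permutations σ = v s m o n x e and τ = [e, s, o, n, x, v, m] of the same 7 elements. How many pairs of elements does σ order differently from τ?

Discordant pairs: 13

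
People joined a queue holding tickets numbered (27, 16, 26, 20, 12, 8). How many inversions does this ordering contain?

13

Sweep left to right; for each value list the smaller values that follow it:
27 → 16, 26, 20, 12, 8 → 5
16 → 12, 8 → 2
26 → 20, 12, 8 → 3
20 → 12, 8 → 2
12 → 8 → 1
8 → none → 0
Sum: 5 + 2 + 3 + 2 + 1 + 0 = 13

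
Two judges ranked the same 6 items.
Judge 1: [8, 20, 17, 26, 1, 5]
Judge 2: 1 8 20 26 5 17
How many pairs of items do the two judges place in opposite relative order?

Assign each item its position (1..6) in the first ordering, then rewrite the second ordering as that position sequence:
positions: 8→1, 20→2, 17→3, 26→4, 1→5, 5→6
second ordering as positions: [5, 1, 2, 4, 6, 3]
Discordant pairs = inversions in this position sequence.
5: 1, 2, 4, 3 → 4
1: 0
2: 0
4: 3 → 1
6: 3 → 1
3: 0
Total: 4 + 0 + 0 + 1 + 1 + 0 = 6

There are 6 discordant pairs.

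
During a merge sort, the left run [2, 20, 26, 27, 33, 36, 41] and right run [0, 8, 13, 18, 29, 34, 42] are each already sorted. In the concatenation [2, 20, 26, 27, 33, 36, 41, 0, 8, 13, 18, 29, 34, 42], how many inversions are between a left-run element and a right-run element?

30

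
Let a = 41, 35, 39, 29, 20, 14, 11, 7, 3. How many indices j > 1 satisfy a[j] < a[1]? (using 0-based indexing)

The element at index 1 is 35.
Elements after it: 39, 29, 20, 14, 11, 7, 3
Those smaller than 35: 29, 20, 14, 11, 7, 3

6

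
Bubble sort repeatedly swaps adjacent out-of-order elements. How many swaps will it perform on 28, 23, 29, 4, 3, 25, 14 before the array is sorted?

14 adjacent swaps

Each adjacent swap fixes exactly one inversion, so the minimum swap count equals the number of inversions.
Count inversions — for each element, later elements that are smaller:
28: 23, 4, 3, 25, 14 → 5
23: 4, 3, 14 → 3
29: 4, 3, 25, 14 → 4
4: 3 → 1
3: none → 0
25: 14 → 1
14: none → 0
Total inversions: 5 + 3 + 4 + 1 + 0 + 1 + 0 = 14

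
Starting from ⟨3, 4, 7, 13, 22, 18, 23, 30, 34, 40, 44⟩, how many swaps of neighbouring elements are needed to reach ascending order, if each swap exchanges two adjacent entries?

1 adjacent swap

Each adjacent swap fixes exactly one inversion, so the minimum swap count equals the number of inversions.
Count inversions — for each element, later elements that are smaller:
3: none → 0
4: none → 0
7: none → 0
13: none → 0
22: 18 → 1
18: none → 0
23: none → 0
30: none → 0
34: none → 0
40: none → 0
44: none → 0
Total inversions: 0 + 0 + 0 + 0 + 1 + 0 + 0 + 0 + 0 + 0 + 0 = 1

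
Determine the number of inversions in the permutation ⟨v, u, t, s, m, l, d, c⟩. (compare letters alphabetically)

There are 28 inversions.

For each element, count later entries that are smaller:
v → u, t, s, m, l, d, c → 7
u → t, s, m, l, d, c → 6
t → s, m, l, d, c → 5
s → m, l, d, c → 4
m → l, d, c → 3
l → d, c → 2
d → c → 1
c → none → 0
Sum: 7 + 6 + 5 + 4 + 3 + 2 + 1 + 0 = 28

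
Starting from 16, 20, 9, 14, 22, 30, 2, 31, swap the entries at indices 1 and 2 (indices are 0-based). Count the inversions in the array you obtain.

9 inversions

Positions 1 and 2 hold 20 and 9; after swapping, the array is [16, 9, 20, 14, 22, 30, 2, 31].
For each element, count later entries that are smaller:
16: 3
9: 1
20: 2
14: 1
22: 1
30: 1
2: 0
31: 0
Sum: 3 + 1 + 2 + 1 + 1 + 1 + 0 + 0 = 9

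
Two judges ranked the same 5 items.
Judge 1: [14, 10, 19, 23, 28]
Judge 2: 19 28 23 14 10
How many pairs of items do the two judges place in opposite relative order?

There are 7 discordant pairs.

Assign each item its position (1..5) in the first ordering, then rewrite the second ordering as that position sequence:
positions: 14→1, 10→2, 19→3, 23→4, 28→5
second ordering as positions: [3, 5, 4, 1, 2]
Discordant pairs = inversions in this position sequence.
3: 1, 2 → 2
5: 4, 1, 2 → 3
4: 1, 2 → 2
1: 0
2: 0
Total: 2 + 3 + 2 + 0 + 0 = 7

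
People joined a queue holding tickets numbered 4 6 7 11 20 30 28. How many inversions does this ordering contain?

1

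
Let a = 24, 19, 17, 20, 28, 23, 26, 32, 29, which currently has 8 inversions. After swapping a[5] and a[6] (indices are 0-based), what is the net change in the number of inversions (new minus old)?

+1

Positions 5 and 6 hold 23 and 26; after swapping, the array is [24, 19, 17, 20, 28, 26, 23, 32, 29].
Element-by-element contributions:
24 → 19, 17, 20, 23 → 4
19 → 17 → 1
17 → none → 0
20 → none → 0
28 → 26, 23 → 2
26 → 23 → 1
23 → none → 0
32 → 29 → 1
29 → none → 0
Sum: 4 + 1 + 0 + 0 + 2 + 1 + 0 + 1 + 0 = 9
Change: 9 − 8 = +1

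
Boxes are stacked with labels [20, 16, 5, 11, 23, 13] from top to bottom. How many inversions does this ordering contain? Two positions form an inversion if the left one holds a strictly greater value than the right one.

8 inversions

Sweep left to right; for each value list the smaller values that follow it:
20 → 16, 5, 11, 13 → 4
16 → 5, 11, 13 → 3
5 → none → 0
11 → none → 0
23 → 13 → 1
13 → none → 0
Sum: 4 + 3 + 0 + 0 + 1 + 0 = 8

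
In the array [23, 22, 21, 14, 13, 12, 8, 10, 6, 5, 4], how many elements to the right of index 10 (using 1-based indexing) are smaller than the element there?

1

The element at index 10 is 5.
Elements after it: 4
Those smaller than 5: 4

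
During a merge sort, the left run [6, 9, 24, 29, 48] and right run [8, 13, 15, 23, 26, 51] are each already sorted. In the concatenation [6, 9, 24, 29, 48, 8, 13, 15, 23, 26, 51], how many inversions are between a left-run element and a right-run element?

15 cross-inversions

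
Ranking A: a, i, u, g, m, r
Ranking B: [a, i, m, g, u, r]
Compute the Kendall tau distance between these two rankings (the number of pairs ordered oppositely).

Assign each item its position (1..6) in the first ordering, then rewrite the second ordering as that position sequence:
positions: a→1, i→2, u→3, g→4, m→5, r→6
second ordering as positions: [1, 2, 5, 4, 3, 6]
Discordant pairs = inversions in this position sequence.
1: 0
2: 0
5: 4, 3 → 2
4: 3 → 1
3: 0
6: 0
Total: 0 + 0 + 2 + 1 + 0 + 0 = 3

3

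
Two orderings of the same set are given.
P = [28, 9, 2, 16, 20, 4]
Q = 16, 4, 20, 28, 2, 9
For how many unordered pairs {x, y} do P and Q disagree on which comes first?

11 disagreeing pairs

Assign each item its position (1..6) in the first ordering, then rewrite the second ordering as that position sequence:
positions: 28→1, 9→2, 2→3, 16→4, 20→5, 4→6
second ordering as positions: [4, 6, 5, 1, 3, 2]
Discordant pairs = inversions in this position sequence.
4: 1, 3, 2 → 3
6: 5, 1, 3, 2 → 4
5: 1, 3, 2 → 3
1: 0
3: 2 → 1
2: 0
Total: 3 + 4 + 3 + 0 + 1 + 0 = 11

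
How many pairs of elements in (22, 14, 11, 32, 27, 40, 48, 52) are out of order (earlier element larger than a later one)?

4

Sweep left to right; for each value list the smaller values that follow it:
22: 2
14: 1
11: 0
32: 1
27: 0
40: 0
48: 0
52: 0
Sum: 2 + 1 + 0 + 1 + 0 + 0 + 0 + 0 = 4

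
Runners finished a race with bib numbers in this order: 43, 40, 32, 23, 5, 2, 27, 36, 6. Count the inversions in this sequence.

26

Count, for each position, how many later elements it exceeds:
43 → 40, 32, 23, 5, 2, 27, 36, 6 → 8
40 → 32, 23, 5, 2, 27, 36, 6 → 7
32 → 23, 5, 2, 27, 6 → 5
23 → 5, 2, 6 → 3
5 → 2 → 1
2 → none → 0
27 → 6 → 1
36 → 6 → 1
6 → none → 0
Sum: 8 + 7 + 5 + 3 + 1 + 0 + 1 + 1 + 0 = 26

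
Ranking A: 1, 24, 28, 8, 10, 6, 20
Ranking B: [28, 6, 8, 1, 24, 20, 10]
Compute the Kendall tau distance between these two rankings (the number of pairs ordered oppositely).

9 discordant pairs

Assign each item its position (1..7) in the first ordering, then rewrite the second ordering as that position sequence:
positions: 1→1, 24→2, 28→3, 8→4, 10→5, 6→6, 20→7
second ordering as positions: [3, 6, 4, 1, 2, 7, 5]
Discordant pairs = inversions in this position sequence.
3: 1, 2 → 2
6: 4, 1, 2, 5 → 4
4: 1, 2 → 2
1: 0
2: 0
7: 5 → 1
5: 0
Total: 2 + 4 + 2 + 0 + 0 + 1 + 0 = 9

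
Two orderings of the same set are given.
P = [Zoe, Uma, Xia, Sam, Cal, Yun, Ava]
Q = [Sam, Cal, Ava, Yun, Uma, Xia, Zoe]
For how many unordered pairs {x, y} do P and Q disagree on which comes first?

Assign each item its position (1..7) in the first ordering, then rewrite the second ordering as that position sequence:
positions: Zoe→1, Uma→2, Xia→3, Sam→4, Cal→5, Yun→6, Ava→7
second ordering as positions: [4, 5, 7, 6, 2, 3, 1]
Discordant pairs = inversions in this position sequence.
4: 2, 3, 1 → 3
5: 2, 3, 1 → 3
7: 6, 2, 3, 1 → 4
6: 2, 3, 1 → 3
2: 1 → 1
3: 1 → 1
1: 0
Total: 3 + 3 + 4 + 3 + 1 + 1 + 0 = 15

15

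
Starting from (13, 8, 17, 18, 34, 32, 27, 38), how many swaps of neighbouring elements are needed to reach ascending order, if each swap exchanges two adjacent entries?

Each adjacent swap fixes exactly one inversion, so the minimum swap count equals the number of inversions.
Count inversions — for each element, later elements that are smaller:
13: 8 → 1
8: none → 0
17: none → 0
18: none → 0
34: 32, 27 → 2
32: 27 → 1
27: none → 0
38: none → 0
Total inversions: 1 + 0 + 0 + 0 + 2 + 1 + 0 + 0 = 4

Adjacent swaps: 4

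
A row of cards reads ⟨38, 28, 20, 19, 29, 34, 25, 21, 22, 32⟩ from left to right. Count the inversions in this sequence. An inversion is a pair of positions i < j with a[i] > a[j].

Element-by-element contributions:
38 → 28, 20, 19, 29, 34, 25, 21, 22, 32 → 9
28 → 20, 19, 25, 21, 22 → 5
20 → 19 → 1
19 → none → 0
29 → 25, 21, 22 → 3
34 → 25, 21, 22, 32 → 4
25 → 21, 22 → 2
21 → none → 0
22 → none → 0
32 → none → 0
Sum: 9 + 5 + 1 + 0 + 3 + 4 + 2 + 0 + 0 + 0 = 24

24 inversions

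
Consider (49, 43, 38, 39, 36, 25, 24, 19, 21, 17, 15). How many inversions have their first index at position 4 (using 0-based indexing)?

The element at index 4 is 36.
Elements after it: 25, 24, 19, 21, 17, 15
Those smaller than 36: 25, 24, 19, 21, 17, 15

6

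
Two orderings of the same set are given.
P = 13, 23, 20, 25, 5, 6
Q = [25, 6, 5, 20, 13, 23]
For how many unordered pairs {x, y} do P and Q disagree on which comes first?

Assign each item its position (1..6) in the first ordering, then rewrite the second ordering as that position sequence:
positions: 13→1, 23→2, 20→3, 25→4, 5→5, 6→6
second ordering as positions: [4, 6, 5, 3, 1, 2]
Discordant pairs = inversions in this position sequence.
4: 3, 1, 2 → 3
6: 5, 3, 1, 2 → 4
5: 3, 1, 2 → 3
3: 1, 2 → 2
1: 0
2: 0
Total: 3 + 4 + 3 + 2 + 0 + 0 = 12

12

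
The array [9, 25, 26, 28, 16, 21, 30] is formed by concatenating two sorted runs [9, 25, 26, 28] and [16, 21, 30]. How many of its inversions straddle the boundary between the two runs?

Take each right-half value and tally the left-half values above it:
r = 16: 25, 26, 28 → 3
r = 21: 25, 26, 28 → 3
r = 30: none → 0
Cross-inversions: 3 + 3 + 0 = 6

6 split inversions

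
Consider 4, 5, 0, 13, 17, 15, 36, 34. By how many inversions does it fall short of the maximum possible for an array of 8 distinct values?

24 inversions short

Maximum inversions for 8 distinct elements is C(8, 2) = 8·7/2 = 28.
Current inversions — for each element, count later smaller elements:
4: 1
5: 1
0: 0
13: 0
17: 1
15: 0
36: 1
34: 0
Current total: 1 + 1 + 0 + 0 + 1 + 0 + 1 + 0 = 4
Shortfall: 28 − 4 = 24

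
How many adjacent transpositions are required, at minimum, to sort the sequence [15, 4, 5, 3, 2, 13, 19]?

Minimum adjacent swaps = number of inversions (each swap of adjacent out-of-order elements removes one inversion and no swap can remove more).
Count inversions — for each element, later elements that are smaller:
15: 4, 5, 3, 2, 13 → 5
4: 3, 2 → 2
5: 3, 2 → 2
3: 2 → 1
2: none → 0
13: none → 0
19: none → 0
Total inversions: 5 + 2 + 2 + 1 + 0 + 0 + 0 = 10

10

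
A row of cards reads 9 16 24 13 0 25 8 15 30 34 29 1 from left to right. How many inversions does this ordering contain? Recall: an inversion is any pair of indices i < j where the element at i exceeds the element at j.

For each element, count later entries that are smaller:
9 → 0, 8, 1 → 3
16 → 13, 0, 8, 15, 1 → 5
24 → 13, 0, 8, 15, 1 → 5
13 → 0, 8, 1 → 3
0 → none → 0
25 → 8, 15, 1 → 3
8 → 1 → 1
15 → 1 → 1
30 → 29, 1 → 2
34 → 29, 1 → 2
29 → 1 → 1
1 → none → 0
Sum: 3 + 5 + 5 + 3 + 0 + 3 + 1 + 1 + 2 + 2 + 1 + 0 = 26

26 out-of-order pairs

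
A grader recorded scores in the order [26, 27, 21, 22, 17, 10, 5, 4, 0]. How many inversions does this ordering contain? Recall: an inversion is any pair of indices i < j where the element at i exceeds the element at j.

34 out-of-order pairs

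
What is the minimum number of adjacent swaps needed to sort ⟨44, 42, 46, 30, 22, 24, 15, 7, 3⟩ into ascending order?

The minimum number of adjacent swaps to sort an array equals its inversion count, since every such swap removes exactly one inversion.
Count inversions — for each element, later elements that are smaller:
44: 42, 30, 22, 24, 15, 7, 3 → 7
42: 30, 22, 24, 15, 7, 3 → 6
46: 30, 22, 24, 15, 7, 3 → 6
30: 22, 24, 15, 7, 3 → 5
22: 15, 7, 3 → 3
24: 15, 7, 3 → 3
15: 7, 3 → 2
7: 3 → 1
3: none → 0
Total inversions: 7 + 6 + 6 + 5 + 3 + 3 + 2 + 1 + 0 = 33

33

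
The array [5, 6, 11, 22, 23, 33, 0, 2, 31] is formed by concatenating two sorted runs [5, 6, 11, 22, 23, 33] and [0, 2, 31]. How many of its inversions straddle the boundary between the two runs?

13

Take each right-half value and tally the left-half values above it:
r = 0: 5, 6, 11, 22, 23, 33 → 6
r = 2: 5, 6, 11, 22, 23, 33 → 6
r = 31: 33 → 1
Cross-inversions: 6 + 6 + 1 = 13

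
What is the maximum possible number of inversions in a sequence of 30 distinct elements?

A reversed (strictly descending) arrangement makes every pair an inversion, giving C(30, 2) inversions.
C(30, 2) = 30·29/2 = 435

435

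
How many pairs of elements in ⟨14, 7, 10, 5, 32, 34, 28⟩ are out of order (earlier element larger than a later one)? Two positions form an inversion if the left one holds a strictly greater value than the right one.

There are 7 out-of-order pairs.

Element-by-element contributions:
14: 3
7: 1
10: 1
5: 0
32: 1
34: 1
28: 0
Sum: 3 + 1 + 1 + 0 + 1 + 1 + 0 = 7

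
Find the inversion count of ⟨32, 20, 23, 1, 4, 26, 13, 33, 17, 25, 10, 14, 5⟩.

Sweep left to right; for each value list the smaller values that follow it:
32: 11
20: 7
23: 7
1: 0
4: 0
26: 6
13: 2
33: 5
17: 3
25: 3
10: 1
14: 1
5: 0
Sum: 11 + 7 + 7 + 0 + 0 + 6 + 2 + 5 + 3 + 3 + 1 + 1 + 0 = 46

Out-of-order pairs: 46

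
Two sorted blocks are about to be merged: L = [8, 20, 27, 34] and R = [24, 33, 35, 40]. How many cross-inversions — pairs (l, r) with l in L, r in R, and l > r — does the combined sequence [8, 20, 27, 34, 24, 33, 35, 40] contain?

Count, for every r in R, how many entries of L exceed r:
r = 24: 27, 34 → 2
r = 33: 34 → 1
r = 35: none → 0
r = 40: none → 0
Cross-inversions: 2 + 1 + 0 + 0 = 3

3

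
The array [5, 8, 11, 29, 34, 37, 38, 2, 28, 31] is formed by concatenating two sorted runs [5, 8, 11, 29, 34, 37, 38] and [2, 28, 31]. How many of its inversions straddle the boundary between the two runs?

14

Take each right-half value and tally the left-half values above it:
r = 2: 5, 8, 11, 29, 34, 37, 38 → 7
r = 28: 29, 34, 37, 38 → 4
r = 31: 34, 37, 38 → 3
Cross-inversions: 7 + 4 + 3 = 14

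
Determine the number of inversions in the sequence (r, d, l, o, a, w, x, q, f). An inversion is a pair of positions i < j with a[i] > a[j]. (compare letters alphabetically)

16

Element-by-element contributions:
r → d, l, o, a, q, f → 6
d → a → 1
l → a, f → 2
o → a, f → 2
a → none → 0
w → q, f → 2
x → q, f → 2
q → f → 1
f → none → 0
Sum: 6 + 1 + 2 + 2 + 0 + 2 + 2 + 1 + 0 = 16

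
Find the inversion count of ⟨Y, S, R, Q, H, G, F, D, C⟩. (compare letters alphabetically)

36 inversions

For each element, count later entries that are smaller:
Y → S, R, Q, H, G, F, D, C → 8
S → R, Q, H, G, F, D, C → 7
R → Q, H, G, F, D, C → 6
Q → H, G, F, D, C → 5
H → G, F, D, C → 4
G → F, D, C → 3
F → D, C → 2
D → C → 1
C → none → 0
Sum: 8 + 7 + 6 + 5 + 4 + 3 + 2 + 1 + 0 = 36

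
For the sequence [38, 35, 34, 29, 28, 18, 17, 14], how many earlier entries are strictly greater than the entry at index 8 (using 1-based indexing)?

The element at index 8 is 14.
Elements before it: 38, 35, 34, 29, 28, 18, 17
Those larger than 14: 38, 35, 34, 29, 28, 18, 17

7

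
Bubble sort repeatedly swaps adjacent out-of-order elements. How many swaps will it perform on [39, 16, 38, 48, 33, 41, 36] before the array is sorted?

10

Minimum adjacent swaps = number of inversions (each swap of adjacent out-of-order elements removes one inversion and no swap can remove more).
Count inversions — for each element, later elements that are smaller:
39: 16, 38, 33, 36 → 4
16: none → 0
38: 33, 36 → 2
48: 33, 41, 36 → 3
33: none → 0
41: 36 → 1
36: none → 0
Total inversions: 4 + 0 + 2 + 3 + 0 + 1 + 0 = 10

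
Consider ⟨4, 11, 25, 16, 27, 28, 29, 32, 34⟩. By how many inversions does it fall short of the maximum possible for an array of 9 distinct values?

35

Maximum inversions for 9 distinct elements is C(9, 2) = 9·8/2 = 36.
Current inversions — for each element, count later smaller elements:
4: 0
11: 0
25: 1
16: 0
27: 0
28: 0
29: 0
32: 0
34: 0
Current total: 0 + 0 + 1 + 0 + 0 + 0 + 0 + 0 + 0 = 1
Shortfall: 36 − 1 = 35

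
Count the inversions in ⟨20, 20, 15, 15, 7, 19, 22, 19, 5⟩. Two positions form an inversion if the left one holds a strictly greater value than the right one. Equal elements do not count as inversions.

Inversions: 21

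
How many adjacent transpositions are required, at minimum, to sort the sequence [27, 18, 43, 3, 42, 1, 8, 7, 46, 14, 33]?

27 adjacent swaps

The minimum number of adjacent swaps to sort an array equals its inversion count, since every such swap removes exactly one inversion.
Count inversions — for each element, later elements that are smaller:
27: 18, 3, 1, 8, 7, 14 → 6
18: 3, 1, 8, 7, 14 → 5
43: 3, 42, 1, 8, 7, 14, 33 → 7
3: 1 → 1
42: 1, 8, 7, 14, 33 → 5
1: none → 0
8: 7 → 1
7: none → 0
46: 14, 33 → 2
14: none → 0
33: none → 0
Total inversions: 6 + 5 + 7 + 1 + 5 + 0 + 1 + 0 + 2 + 0 + 0 = 27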